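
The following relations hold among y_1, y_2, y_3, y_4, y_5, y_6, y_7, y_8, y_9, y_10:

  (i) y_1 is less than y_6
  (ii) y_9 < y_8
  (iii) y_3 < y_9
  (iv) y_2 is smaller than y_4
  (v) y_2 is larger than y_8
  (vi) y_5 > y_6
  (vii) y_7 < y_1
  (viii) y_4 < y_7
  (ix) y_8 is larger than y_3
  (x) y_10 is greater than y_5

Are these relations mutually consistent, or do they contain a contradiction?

consistent

Every relation is compatible with y_3 < y_9 < y_8 < y_2 < y_4 < y_7 < y_1 < y_6 < y_5 < y_10; the set is consistent.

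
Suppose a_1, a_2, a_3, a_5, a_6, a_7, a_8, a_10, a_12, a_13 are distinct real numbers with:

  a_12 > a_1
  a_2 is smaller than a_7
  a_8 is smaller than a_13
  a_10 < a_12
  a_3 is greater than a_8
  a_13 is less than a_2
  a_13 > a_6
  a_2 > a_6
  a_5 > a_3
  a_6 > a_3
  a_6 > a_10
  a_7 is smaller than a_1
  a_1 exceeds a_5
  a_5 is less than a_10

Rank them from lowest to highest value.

The consecutive links are each given: a_8 < a_3; a_3 < a_5; a_5 < a_10; a_10 < a_6; a_6 < a_13; a_13 < a_2; a_2 < a_7; a_7 < a_1; a_1 < a_12.

a_8 < a_3 < a_5 < a_10 < a_6 < a_13 < a_2 < a_7 < a_1 < a_12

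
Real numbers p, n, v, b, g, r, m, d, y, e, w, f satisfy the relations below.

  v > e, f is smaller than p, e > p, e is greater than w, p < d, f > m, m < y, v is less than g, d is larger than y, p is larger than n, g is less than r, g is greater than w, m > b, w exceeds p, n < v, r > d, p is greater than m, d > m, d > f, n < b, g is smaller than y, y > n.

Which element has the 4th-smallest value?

f

Chaining the given pairs: n < b < m < f < p < w < e < v < g < y < d < r.
Counting 4 from the smallest end gives f.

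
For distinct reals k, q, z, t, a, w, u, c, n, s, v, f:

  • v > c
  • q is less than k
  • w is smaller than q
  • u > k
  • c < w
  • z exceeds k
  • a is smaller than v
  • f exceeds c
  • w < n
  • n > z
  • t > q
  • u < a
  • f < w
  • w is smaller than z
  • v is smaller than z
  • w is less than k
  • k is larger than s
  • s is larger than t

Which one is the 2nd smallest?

f

The consecutive relations fix a unique order: c < f < w < q < t < s < k < u < a < v < z < n.
The 2nd smallest is f.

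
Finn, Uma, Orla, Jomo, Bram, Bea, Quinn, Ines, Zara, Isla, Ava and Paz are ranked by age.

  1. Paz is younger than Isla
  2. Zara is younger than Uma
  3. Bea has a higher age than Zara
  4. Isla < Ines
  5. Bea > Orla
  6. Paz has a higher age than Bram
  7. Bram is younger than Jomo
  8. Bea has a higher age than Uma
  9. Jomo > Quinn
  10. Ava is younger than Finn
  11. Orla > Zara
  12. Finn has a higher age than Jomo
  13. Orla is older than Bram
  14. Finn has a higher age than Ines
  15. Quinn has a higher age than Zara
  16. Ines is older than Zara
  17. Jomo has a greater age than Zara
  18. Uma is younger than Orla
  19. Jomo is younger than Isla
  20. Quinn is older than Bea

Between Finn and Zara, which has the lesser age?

Chaining the given relations: Zara < Uma < Bea < Quinn < Jomo < Isla < Ines < Finn.
So Zara < Finn; Zara is the younger of the two.

Zara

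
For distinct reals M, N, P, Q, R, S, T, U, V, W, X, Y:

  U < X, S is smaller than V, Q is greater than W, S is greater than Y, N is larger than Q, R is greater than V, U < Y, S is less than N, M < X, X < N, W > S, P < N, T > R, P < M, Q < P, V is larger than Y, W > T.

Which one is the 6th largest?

Piecing the relations together gives one ordering: U < Y < S < V < R < T < W < Q < P < M < X < N.
Counting 6 from the largest end gives W.

W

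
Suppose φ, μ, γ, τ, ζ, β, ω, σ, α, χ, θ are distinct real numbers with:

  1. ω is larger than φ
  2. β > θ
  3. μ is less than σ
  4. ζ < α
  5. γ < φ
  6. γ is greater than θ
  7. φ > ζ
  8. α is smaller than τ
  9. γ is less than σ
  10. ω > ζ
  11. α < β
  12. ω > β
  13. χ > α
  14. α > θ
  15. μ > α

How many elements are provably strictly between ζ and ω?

3

The relations place ζ below ω. An element lies strictly between them when it is forced above ζ and also forced below ω.
Above ζ: {φ, α, β, χ, μ, σ, τ}. Below ω: {θ, γ, φ, α, β}.
Intersection: {φ, α, β} — 3.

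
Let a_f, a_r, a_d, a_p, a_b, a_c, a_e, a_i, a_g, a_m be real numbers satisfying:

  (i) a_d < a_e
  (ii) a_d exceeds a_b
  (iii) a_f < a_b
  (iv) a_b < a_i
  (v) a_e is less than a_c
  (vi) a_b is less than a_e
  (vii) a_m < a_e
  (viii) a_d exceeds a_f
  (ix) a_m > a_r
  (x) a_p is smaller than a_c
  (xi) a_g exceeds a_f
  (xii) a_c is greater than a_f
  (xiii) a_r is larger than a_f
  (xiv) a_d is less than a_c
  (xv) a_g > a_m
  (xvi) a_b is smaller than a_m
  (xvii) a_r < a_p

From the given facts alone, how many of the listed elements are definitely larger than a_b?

Directly above a_b: a_d, a_m, a_i, a_e.
One step further: a_g, a_c (6 so far).
No other element is forced above a_b by the given relations, so the count is 6.

6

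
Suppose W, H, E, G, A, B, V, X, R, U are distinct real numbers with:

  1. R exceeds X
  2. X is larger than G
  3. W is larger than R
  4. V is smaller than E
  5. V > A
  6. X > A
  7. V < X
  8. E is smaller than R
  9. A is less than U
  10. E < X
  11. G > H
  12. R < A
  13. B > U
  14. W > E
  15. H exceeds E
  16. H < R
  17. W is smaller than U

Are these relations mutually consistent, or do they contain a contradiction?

inconsistent

Chaining the given relations yields A < V < E < H < G < X < R, so A < R. But one relation states R < A. These cannot both hold.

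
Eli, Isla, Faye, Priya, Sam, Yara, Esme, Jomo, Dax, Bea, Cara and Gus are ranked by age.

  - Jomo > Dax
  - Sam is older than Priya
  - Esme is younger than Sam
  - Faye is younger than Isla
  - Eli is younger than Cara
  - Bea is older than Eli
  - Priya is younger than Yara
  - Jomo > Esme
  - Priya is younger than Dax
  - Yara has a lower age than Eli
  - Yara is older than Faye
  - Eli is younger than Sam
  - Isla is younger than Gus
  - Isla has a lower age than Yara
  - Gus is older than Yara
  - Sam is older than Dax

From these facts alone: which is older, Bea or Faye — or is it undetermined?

Bea

Chaining the given relations: Faye < Isla < Yara < Eli < Bea.
So Bea is older.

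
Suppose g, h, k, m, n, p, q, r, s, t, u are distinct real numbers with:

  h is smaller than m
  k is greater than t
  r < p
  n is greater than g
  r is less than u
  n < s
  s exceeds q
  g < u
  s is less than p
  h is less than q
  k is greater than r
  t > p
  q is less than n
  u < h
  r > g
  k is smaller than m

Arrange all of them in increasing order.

Each adjacent pair is fixed by a given relation: g < r; r < u; u < h; h < q; q < n; n < s; s < p; p < t; t < k; k < m. Chaining them end to end gives the full order.

g < r < u < h < q < n < s < p < t < k < m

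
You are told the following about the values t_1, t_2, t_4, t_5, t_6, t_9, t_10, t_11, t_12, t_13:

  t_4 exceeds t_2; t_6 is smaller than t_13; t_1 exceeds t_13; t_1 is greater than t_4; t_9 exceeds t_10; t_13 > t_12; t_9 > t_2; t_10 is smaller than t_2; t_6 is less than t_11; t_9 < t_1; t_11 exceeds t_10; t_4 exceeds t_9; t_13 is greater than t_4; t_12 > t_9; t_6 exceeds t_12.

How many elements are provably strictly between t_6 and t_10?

The relations place t_10 below t_6. An element lies strictly between them when it is forced above t_10 and also forced below t_6.
Above t_10: {t_2, t_9, t_12, t_4, t_13, t_11, t_1}. Below t_6: {t_2, t_9, t_12}.
Intersection: {t_2, t_9, t_12} — 3.

3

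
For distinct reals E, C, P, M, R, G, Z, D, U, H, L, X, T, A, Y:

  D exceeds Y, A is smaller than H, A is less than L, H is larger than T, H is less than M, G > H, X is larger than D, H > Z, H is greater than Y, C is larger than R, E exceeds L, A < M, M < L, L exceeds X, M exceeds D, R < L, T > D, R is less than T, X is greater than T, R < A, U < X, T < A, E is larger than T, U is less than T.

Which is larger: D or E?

D < T and T < A give D < A.
With A < H: D < T < A < H.
Then H < M extends the chain to M.
With M < L: D < T < A < H < M < L.
With L < E: D < T < A < H < M < L < E.
So D < E; E is the larger of the two.

E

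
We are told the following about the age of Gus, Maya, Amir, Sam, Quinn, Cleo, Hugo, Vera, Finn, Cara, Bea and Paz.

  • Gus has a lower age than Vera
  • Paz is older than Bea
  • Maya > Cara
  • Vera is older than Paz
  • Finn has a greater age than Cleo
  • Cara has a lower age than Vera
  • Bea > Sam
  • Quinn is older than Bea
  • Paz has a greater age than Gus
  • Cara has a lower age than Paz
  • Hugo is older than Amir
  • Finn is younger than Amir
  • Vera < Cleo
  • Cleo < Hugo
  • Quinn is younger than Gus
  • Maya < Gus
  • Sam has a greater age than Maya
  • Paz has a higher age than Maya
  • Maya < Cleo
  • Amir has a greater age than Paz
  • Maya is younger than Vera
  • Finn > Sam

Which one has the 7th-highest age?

Gus

Piecing the relations together gives one ordering: Cara < Maya < Sam < Bea < Quinn < Gus < Paz < Vera < Cleo < Finn < Amir < Hugo.
The 7th largest is Gus.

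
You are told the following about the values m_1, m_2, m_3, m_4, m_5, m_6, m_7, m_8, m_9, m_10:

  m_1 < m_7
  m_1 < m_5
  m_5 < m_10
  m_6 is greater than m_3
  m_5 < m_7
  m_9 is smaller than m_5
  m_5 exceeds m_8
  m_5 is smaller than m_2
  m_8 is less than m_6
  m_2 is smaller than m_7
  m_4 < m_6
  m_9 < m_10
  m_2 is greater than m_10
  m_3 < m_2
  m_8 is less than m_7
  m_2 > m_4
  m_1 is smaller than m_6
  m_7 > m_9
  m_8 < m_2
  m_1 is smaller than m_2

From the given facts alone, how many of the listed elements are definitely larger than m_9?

4

The elements the relations force above m_9 are m_5, m_10, m_2, m_7 — no chain reaches any other.
That is 4.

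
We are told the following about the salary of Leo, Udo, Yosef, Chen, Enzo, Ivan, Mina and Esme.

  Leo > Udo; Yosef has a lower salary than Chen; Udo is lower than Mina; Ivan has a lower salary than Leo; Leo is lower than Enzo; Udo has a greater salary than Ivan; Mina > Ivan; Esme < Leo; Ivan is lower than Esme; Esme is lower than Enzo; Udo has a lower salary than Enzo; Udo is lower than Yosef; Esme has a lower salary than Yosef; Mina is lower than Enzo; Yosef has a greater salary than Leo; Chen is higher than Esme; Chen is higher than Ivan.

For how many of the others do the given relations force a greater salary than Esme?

4

Directly above Esme: Leo, Yosef, Chen, Enzo.
Nothing else is reachable above Esme; 4 in all.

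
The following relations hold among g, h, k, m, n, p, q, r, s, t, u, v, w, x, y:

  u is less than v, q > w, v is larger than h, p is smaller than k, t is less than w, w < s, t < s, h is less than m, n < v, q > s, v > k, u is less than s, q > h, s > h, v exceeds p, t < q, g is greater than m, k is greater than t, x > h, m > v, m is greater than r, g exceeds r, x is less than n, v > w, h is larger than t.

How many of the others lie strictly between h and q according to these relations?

1

Chaining upward from h reaches: s, x, n, v, m, g.
Chaining downward from q reaches: t, w, u, s.
Strictly between h and q are those in both lists: s — 1 element.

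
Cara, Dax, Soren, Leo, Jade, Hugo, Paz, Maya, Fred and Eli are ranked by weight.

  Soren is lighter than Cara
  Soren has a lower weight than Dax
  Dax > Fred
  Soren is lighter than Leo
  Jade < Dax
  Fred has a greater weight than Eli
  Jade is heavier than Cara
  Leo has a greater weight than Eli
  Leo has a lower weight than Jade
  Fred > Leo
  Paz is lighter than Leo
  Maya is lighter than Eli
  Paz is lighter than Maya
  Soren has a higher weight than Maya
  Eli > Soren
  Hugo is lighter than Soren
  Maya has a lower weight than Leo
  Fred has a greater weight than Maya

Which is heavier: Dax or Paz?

Paz < Maya and Maya < Soren give Paz < Soren.
With Soren < Eli: Paz < Maya < Soren < Eli.
With Eli < Leo: Paz < Maya < Soren < Eli < Leo.
With Leo < Jade: Paz < Maya < Soren < Eli < Leo < Jade.
Then Jade < Dax extends the chain to Dax.
So Paz < Dax; Dax is the heavier of the two.

Dax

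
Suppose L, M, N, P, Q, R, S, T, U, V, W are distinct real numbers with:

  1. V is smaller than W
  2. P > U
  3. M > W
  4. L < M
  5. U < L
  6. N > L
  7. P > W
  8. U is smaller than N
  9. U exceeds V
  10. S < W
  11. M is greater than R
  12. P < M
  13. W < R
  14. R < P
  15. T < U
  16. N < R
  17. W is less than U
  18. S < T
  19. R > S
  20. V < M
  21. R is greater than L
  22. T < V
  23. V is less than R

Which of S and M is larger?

M

Chaining the given relations: S < T < V < W < U < L < N < R < P < M.
So S < M; M is the larger of the two.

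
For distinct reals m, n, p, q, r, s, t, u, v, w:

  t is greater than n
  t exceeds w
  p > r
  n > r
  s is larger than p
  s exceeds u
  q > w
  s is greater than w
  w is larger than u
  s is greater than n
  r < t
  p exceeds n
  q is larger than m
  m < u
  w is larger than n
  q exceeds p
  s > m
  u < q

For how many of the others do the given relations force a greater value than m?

From m the given relations immediately reach u, q, s.
From those, w — 4 in total.
From those, t — 5 in total.
Nothing else is reachable above m; 5 in all.

5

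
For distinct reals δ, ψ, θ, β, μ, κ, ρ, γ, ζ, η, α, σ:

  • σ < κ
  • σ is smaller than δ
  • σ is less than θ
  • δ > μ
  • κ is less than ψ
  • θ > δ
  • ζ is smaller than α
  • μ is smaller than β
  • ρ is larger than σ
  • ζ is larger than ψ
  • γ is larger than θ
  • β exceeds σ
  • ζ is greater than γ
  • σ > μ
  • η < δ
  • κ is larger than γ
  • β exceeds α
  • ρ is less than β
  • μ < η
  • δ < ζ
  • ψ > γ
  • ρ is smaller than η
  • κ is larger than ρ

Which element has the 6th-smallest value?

The consecutive relations fix a unique order: μ < σ < ρ < η < δ < θ < γ < κ < ψ < ζ < α < β.
The 6th smallest is θ.

θ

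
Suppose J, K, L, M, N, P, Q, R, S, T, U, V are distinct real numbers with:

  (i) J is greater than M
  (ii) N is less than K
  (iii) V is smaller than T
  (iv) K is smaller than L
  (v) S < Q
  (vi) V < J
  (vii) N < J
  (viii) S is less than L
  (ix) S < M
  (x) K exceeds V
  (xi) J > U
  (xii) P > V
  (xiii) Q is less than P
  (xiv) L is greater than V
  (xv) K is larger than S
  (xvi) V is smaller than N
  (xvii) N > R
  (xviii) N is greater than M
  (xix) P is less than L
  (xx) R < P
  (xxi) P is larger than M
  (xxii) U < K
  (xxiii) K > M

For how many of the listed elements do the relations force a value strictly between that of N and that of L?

1

The relations place N below L. An element lies strictly between them when it is forced above N and also forced below L.
Above N: {J, K}. Below L: {S, R, M, V, Q, U, P, K}.
Intersection: {K} — 1.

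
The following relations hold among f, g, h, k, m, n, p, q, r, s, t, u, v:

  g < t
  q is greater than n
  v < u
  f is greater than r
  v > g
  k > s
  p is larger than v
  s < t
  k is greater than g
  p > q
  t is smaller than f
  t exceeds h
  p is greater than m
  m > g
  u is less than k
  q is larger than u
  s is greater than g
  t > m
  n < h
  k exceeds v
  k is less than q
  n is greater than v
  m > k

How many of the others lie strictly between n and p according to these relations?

1

Chaining upward from n reaches: h, q, t, f.
Chaining downward from p reaches: g, v, s, u, k, q, m.
Strictly between n and p are those in both lists: q — 1 element.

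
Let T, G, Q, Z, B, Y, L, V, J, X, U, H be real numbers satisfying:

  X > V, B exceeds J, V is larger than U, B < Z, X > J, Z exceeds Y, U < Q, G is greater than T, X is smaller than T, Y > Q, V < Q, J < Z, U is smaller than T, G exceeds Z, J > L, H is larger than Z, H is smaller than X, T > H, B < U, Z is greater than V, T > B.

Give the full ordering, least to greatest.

Nothing is placed below L, so it is least; from there L < J; J < B; B < U; U < V; V < Q; Q < Y; Y < Z; Z < H; H < X; X < T; T < G, each given directly.

L < J < B < U < V < Q < Y < Z < H < X < T < G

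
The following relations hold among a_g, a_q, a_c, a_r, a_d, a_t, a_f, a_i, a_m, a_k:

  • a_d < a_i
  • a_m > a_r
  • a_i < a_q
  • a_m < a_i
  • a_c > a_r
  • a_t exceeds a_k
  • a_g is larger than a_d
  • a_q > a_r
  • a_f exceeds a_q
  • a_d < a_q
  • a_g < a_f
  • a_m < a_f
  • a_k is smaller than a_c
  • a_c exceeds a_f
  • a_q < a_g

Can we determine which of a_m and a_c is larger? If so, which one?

a_c

Following the relations from a_m: a_m < a_i < a_q < a_g < a_f < a_c.
So a_c is larger.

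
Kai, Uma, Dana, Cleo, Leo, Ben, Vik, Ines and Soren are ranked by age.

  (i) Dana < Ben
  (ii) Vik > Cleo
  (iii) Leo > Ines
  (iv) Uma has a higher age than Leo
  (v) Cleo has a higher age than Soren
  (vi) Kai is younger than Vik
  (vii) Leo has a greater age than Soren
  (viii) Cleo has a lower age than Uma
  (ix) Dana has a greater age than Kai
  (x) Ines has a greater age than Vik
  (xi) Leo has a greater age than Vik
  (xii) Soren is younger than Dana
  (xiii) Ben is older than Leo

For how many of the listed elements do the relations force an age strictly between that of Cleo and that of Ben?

3

Chaining upward from Cleo reaches: Vik, Ines, Leo, Uma.
Chaining downward from Ben reaches: Soren, Kai, Vik, Dana, Ines, Leo.
Strictly between Cleo and Ben are those in both lists: Vik, Ines, Leo — 3 elements.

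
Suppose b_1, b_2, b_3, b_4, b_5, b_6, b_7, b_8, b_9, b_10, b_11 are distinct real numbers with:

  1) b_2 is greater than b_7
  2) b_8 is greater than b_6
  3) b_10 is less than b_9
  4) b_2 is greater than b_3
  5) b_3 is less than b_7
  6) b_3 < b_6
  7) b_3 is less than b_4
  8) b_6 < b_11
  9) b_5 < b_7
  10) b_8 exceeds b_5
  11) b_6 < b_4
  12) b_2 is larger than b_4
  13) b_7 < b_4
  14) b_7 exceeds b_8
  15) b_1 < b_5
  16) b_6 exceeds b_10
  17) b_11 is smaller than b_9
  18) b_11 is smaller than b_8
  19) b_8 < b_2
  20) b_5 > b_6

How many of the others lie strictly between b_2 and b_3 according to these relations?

6

Chaining upward from b_3 reaches: b_6, b_11, b_5, b_8, b_9, b_7, b_4.
Chaining downward from b_2 reaches: b_10, b_1, b_6, b_11, b_5, b_8, b_7, b_4.
Strictly between b_3 and b_2 are those in both lists: b_6, b_11, b_5, b_8, b_7, b_4 — 6 elements.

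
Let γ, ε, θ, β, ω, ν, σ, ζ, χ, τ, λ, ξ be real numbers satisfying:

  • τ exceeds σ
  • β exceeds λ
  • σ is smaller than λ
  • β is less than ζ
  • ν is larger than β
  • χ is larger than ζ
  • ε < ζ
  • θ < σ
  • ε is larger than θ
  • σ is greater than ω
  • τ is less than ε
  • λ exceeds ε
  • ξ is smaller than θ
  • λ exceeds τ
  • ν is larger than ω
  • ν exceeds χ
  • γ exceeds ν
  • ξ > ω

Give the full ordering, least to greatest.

ω < ξ < θ < σ < τ < ε < λ < β < ζ < χ < ν < γ

The consecutive links are each given: ω < ξ; ξ < θ; θ < σ; σ < τ; τ < ε; ε < λ; λ < β; β < ζ; ζ < χ; χ < ν; ν < γ.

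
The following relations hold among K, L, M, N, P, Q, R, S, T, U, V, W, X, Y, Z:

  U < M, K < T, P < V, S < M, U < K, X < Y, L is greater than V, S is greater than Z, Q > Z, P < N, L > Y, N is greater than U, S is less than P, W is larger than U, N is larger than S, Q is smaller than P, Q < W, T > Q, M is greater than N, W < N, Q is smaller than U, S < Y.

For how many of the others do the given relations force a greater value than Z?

The elements the relations force above Z are S, Q, U, P, Y, W, V, N, L, K, M, T — no chain reaches any other.
That is 12.

12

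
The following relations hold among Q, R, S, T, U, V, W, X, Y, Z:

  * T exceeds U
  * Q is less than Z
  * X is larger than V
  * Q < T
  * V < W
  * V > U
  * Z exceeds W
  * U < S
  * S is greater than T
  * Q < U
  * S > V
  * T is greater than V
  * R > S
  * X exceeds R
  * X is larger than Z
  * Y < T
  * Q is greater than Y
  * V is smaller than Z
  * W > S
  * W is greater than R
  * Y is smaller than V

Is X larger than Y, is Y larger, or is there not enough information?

Link the given pairs in sequence: Y < Q; Q < U; U < V; V < T; T < S; S < R; R < W; W < Z; Z < X.
Together: Y < Q < U < V < T < S < R < W < Z < X.
So X is larger.

X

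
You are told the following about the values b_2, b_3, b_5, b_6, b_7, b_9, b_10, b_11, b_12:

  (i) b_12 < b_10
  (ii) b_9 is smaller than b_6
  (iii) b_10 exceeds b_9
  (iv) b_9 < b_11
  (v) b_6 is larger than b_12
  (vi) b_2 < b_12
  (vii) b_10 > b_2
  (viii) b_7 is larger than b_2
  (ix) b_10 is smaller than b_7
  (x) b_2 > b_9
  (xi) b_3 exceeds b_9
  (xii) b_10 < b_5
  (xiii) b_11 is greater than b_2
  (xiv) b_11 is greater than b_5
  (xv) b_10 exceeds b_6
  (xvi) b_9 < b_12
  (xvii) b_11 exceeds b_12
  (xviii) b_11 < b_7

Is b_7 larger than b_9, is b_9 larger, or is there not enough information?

b_9 < b_12 and b_12 < b_10 give b_9 < b_10.
With b_10 < b_5: b_9 < b_12 < b_10 < b_5.
With b_5 < b_11: b_9 < b_12 < b_10 < b_5 < b_11.
Then b_11 < b_7 extends the chain to b_7.
So b_7 is larger.

b_7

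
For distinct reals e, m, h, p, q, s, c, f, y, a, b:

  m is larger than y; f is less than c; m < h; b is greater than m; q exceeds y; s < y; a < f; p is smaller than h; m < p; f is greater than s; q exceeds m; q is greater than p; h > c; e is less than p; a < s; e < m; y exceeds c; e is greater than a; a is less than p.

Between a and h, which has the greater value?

a < s and s < f give a < f.
Then f < c extends the chain to c.
With c < y: a < s < f < c < y.
Then y < m extends the chain to m.
Then m < p extends the chain to p.
With p < h: a < s < f < c < y < m < p < h.
So a < h; h is the larger of the two.

h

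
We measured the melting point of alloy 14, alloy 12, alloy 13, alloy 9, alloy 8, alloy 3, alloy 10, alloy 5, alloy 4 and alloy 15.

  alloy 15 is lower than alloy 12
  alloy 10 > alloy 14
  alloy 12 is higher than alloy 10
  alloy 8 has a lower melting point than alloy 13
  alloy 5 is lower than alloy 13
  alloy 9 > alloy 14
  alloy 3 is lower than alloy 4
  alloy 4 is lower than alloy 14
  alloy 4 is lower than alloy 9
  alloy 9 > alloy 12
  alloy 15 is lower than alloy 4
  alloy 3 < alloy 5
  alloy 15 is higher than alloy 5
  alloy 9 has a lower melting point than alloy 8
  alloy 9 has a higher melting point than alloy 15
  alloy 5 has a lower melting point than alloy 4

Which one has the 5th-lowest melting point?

Piecing the relations together gives one ordering: alloy 3 < alloy 5 < alloy 15 < alloy 4 < alloy 14 < alloy 10 < alloy 12 < alloy 9 < alloy 8 < alloy 13.
Counting 5 from the smallest end gives alloy 14.

alloy 14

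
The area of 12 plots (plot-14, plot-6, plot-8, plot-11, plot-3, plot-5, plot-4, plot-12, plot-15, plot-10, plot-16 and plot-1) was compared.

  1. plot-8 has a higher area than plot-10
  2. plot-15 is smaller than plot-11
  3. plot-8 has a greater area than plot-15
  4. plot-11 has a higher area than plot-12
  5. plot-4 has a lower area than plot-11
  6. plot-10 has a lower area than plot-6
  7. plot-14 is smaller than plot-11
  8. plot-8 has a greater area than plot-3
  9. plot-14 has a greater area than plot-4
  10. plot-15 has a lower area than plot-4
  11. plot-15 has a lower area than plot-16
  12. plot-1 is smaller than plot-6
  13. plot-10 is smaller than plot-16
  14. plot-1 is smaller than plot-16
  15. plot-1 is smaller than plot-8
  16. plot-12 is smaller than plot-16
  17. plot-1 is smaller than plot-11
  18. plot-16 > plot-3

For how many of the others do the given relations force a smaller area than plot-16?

5

The elements the relations force below plot-16 are plot-15, plot-12, plot-1, plot-10, plot-3 — no chain reaches any other.
That is 5.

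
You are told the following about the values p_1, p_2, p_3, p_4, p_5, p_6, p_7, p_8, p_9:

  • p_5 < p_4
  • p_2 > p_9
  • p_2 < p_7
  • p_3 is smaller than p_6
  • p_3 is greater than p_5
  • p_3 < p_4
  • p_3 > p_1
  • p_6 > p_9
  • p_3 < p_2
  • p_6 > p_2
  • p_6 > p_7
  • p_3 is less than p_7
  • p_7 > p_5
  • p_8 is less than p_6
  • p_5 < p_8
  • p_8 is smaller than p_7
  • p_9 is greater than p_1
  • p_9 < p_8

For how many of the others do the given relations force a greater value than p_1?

7

The elements the relations force above p_1 are p_9, p_3, p_8, p_2, p_4, p_7, p_6 — no chain reaches any other.
That is 7.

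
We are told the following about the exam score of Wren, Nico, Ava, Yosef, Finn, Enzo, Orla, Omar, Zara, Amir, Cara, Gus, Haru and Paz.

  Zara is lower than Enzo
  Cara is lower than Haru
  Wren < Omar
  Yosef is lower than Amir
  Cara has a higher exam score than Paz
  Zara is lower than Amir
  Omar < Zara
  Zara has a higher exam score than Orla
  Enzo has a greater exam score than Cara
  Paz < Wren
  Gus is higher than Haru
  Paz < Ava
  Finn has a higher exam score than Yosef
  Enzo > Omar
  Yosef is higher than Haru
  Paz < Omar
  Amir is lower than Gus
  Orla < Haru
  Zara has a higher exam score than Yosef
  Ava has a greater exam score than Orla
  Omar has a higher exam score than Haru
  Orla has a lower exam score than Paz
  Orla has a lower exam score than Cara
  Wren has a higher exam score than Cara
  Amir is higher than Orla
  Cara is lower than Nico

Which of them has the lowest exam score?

Chaining upward from Orla: directly above it, Paz, Cara, Haru, Zara, Amir, Ava; then Wren, Omar, Yosef, Enzo, Nico, Gus; then Finn.
That covers every other element, and nothing is given below Orla, so Orla is the lowest exam score.

Orla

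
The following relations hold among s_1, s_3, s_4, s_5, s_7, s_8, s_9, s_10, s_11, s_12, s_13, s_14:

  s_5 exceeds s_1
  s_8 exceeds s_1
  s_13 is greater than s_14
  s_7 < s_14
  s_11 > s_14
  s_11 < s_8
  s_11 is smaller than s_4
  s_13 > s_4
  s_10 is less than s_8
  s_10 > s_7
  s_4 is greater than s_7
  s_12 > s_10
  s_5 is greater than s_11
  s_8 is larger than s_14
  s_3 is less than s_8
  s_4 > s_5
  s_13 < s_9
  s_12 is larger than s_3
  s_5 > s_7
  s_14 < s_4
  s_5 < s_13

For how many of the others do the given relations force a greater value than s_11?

From s_11 the given relations immediately reach s_5, s_4, s_8.
From those, s_13 — 4 in total.
From those, s_9 — 5 in total.
No other element is forced above s_11 by the given relations, so the count is 5.

5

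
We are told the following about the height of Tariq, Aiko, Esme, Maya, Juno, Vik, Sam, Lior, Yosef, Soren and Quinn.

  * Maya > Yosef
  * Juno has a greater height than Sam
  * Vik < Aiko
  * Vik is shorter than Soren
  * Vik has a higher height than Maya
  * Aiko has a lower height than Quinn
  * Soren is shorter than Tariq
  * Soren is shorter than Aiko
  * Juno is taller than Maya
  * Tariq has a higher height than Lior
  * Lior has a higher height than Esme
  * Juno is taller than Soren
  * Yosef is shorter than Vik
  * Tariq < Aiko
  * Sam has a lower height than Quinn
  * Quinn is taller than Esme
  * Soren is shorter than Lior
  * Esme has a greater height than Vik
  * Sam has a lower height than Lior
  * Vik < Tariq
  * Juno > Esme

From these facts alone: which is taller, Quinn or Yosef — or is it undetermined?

Quinn

Yosef < Maya and Maya < Vik give Yosef < Vik.
Then Vik < Esme extends the chain to Esme.
Then Esme < Lior extends the chain to Lior.
Then Lior < Tariq extends the chain to Tariq.
With Tariq < Aiko: Yosef < Maya < Vik < Esme < Lior < Tariq < Aiko.
Then Aiko < Quinn extends the chain to Quinn.
So Quinn is taller.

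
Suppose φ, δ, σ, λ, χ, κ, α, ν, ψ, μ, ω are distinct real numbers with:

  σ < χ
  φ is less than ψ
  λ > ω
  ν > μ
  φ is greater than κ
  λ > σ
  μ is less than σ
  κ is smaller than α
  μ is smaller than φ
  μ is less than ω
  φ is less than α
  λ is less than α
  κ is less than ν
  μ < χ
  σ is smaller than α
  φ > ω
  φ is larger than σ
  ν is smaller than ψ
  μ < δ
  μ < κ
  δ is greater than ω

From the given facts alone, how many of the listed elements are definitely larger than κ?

Directly above κ: ν, φ, α.
One step further: ψ (4 so far).
No other element is forced above κ by the given relations, so the count is 4.

4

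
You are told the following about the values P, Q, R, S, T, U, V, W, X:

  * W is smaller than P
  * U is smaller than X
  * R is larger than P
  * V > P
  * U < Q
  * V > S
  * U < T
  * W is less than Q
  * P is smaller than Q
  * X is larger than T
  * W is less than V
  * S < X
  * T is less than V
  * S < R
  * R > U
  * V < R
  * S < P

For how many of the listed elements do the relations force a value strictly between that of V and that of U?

The relations place U below V. An element lies strictly between them when it is forced above U and also forced below V.
Above U: {T, Q, R, X}. Below V: {W, S, T, P}.
Intersection: {T} — 1.

1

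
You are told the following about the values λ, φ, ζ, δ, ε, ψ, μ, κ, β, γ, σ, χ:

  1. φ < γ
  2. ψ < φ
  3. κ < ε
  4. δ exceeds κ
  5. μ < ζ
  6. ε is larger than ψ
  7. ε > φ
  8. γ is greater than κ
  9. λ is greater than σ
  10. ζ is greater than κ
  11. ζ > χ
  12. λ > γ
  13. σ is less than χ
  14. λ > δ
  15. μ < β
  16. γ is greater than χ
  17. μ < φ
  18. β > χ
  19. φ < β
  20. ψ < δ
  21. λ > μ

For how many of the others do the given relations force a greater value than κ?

Directly above κ: ζ, δ, ε, γ.
One step further: λ (5 so far).
Nothing else is reachable above κ; 5 in all.

5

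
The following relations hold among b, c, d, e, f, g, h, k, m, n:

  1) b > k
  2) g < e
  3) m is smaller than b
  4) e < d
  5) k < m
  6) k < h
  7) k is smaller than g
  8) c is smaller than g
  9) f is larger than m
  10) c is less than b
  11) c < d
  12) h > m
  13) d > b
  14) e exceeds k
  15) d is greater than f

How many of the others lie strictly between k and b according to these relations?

1

Chaining upward from k reaches: g, m, e, h, f, d.
Chaining downward from b reaches: c, m.
Strictly between k and b are those in both lists: m — 1 element.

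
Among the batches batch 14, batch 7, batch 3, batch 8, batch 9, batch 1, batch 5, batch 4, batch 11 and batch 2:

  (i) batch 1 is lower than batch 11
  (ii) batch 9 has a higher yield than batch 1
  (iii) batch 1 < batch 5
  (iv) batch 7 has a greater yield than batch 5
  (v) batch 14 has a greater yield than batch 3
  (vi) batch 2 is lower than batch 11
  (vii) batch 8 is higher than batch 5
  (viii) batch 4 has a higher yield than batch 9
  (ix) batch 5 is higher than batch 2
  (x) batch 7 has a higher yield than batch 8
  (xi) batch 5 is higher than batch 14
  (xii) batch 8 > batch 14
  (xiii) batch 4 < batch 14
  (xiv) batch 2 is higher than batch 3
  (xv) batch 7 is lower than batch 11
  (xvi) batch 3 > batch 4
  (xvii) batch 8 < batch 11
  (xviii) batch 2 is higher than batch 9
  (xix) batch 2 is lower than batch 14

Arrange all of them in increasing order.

The consecutive links are each given: batch 1 < batch 9; batch 9 < batch 4; batch 4 < batch 3; batch 3 < batch 2; batch 2 < batch 14; batch 14 < batch 5; batch 5 < batch 8; batch 8 < batch 7; batch 7 < batch 11.

batch 1 < batch 9 < batch 4 < batch 3 < batch 2 < batch 14 < batch 5 < batch 8 < batch 7 < batch 11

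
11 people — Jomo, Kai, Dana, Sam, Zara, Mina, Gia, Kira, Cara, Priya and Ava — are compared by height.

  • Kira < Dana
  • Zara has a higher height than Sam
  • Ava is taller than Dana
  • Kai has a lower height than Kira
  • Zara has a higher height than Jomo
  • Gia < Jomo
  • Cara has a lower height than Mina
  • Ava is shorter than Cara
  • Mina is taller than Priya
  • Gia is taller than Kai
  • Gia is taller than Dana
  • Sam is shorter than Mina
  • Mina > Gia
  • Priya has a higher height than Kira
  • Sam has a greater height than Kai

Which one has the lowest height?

Kai

Chaining upward from Kai: directly above it, Kira, Gia, Sam; then Dana, Priya, Jomo, Zara, Mina; then Ava; then Cara.
That covers every other element, and nothing is given below Kai, so Kai is the lowest height.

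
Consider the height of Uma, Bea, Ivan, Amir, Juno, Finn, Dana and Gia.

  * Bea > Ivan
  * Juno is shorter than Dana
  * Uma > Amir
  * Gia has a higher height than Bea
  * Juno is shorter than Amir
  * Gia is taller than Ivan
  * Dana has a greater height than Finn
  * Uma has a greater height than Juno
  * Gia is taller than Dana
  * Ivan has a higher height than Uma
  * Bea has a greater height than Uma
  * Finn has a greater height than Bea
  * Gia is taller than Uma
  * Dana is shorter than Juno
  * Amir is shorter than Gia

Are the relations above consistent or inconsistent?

inconsistent

Chaining the given relations yields Juno < Amir < Uma < Ivan < Bea < Finn < Dana, so Juno < Dana. But one relation states Dana < Juno. These cannot both hold.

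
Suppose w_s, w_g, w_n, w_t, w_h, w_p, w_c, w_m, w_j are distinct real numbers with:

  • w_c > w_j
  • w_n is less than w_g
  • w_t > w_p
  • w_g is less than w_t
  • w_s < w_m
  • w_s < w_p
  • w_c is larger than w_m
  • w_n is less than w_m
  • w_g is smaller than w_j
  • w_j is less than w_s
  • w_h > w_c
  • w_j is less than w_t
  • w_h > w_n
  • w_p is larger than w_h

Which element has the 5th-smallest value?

Chaining the given pairs: w_n < w_g < w_j < w_s < w_m < w_c < w_h < w_p < w_t.
The 5th smallest is w_m.

w_m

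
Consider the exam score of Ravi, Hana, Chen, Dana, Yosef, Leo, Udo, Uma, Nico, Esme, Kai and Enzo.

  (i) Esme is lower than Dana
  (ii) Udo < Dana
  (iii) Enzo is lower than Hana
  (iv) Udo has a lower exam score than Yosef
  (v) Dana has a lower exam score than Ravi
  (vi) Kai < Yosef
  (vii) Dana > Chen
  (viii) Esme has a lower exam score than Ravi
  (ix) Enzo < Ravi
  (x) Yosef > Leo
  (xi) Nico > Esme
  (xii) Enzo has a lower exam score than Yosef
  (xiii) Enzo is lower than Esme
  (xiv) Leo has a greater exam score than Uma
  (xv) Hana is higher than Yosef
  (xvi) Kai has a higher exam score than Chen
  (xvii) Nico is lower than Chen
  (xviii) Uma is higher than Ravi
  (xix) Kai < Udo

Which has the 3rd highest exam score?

Leo

Piecing the relations together gives one ordering: Enzo < Esme < Nico < Chen < Kai < Udo < Dana < Ravi < Uma < Leo < Yosef < Hana.
Counting 3 from the largest end gives Leo.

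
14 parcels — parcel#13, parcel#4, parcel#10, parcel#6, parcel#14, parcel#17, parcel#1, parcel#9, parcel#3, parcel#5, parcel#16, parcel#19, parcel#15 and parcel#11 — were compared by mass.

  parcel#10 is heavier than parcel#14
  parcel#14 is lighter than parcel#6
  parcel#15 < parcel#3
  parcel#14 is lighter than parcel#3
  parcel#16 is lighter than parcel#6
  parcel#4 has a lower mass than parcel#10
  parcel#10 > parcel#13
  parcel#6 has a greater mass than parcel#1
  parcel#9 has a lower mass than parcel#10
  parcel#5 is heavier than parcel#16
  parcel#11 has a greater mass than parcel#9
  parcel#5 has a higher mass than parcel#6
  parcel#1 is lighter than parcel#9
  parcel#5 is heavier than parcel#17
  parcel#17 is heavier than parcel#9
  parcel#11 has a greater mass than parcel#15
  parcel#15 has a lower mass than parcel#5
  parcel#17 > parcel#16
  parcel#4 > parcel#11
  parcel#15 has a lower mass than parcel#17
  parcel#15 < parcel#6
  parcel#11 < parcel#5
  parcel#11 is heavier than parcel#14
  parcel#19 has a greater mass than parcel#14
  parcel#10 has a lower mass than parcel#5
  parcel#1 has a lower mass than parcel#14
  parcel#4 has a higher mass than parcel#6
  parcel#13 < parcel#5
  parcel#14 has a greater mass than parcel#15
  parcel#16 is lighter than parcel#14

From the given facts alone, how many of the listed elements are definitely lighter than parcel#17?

From parcel#17 the given relations immediately reach parcel#16, parcel#15, parcel#9.
From those, parcel#1 — 4 in total.
Nothing else is reachable below parcel#17; 4 in all.

4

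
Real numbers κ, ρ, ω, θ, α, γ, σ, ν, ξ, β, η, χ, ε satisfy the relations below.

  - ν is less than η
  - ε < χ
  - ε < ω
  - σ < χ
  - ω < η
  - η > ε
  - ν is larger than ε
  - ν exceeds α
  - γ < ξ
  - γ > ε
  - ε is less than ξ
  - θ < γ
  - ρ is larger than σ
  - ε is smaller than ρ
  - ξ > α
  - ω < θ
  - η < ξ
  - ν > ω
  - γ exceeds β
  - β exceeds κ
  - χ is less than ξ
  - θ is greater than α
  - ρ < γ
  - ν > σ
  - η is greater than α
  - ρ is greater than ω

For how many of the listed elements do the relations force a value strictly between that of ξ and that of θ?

1

Chaining upward from θ reaches: γ.
Chaining downward from ξ reaches: σ, ε, κ, ω, β, α, ρ, ν, χ, η, γ.
Strictly between θ and ξ are those in both lists: γ — 1 element.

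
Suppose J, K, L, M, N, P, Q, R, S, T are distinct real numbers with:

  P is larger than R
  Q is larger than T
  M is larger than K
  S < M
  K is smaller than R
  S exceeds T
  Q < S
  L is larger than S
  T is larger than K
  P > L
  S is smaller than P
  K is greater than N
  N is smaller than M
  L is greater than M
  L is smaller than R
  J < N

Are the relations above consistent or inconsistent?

Every relation is compatible with J < N < K < T < Q < S < M < L < R < P; the set is consistent.

consistent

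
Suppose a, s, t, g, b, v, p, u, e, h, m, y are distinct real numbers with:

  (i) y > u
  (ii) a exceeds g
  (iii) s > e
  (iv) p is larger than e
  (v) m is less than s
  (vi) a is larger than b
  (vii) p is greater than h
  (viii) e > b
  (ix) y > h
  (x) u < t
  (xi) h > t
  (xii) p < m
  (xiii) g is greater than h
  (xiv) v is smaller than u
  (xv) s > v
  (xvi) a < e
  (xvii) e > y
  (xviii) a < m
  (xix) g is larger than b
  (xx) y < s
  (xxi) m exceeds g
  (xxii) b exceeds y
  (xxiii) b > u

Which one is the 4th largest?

Chaining the given pairs: v < u < t < h < y < b < g < a < e < p < m < s.
Counting 4 from the largest end gives e.

e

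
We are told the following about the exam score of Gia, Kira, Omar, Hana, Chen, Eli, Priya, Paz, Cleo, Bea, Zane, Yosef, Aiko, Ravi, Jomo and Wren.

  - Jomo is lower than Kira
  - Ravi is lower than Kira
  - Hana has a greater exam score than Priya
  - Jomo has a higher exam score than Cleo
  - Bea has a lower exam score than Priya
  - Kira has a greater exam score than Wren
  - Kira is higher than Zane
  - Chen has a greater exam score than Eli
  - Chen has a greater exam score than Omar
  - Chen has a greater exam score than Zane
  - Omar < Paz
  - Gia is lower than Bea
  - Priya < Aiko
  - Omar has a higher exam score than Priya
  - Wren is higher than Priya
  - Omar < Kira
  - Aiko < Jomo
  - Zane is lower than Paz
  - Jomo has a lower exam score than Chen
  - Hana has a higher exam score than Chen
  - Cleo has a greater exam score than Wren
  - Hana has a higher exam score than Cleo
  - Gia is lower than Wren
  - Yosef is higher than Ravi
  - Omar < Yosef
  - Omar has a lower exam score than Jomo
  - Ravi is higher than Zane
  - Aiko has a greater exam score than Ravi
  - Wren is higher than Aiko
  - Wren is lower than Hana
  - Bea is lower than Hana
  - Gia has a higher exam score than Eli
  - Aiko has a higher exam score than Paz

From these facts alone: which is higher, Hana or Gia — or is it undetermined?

Gia < Bea < Priya < Omar < Paz < Aiko < Wren < Cleo < Jomo < Chen < Hana, by transitivity through Bea, Priya, Omar, Paz, Aiko, Wren, Cleo, Jomo, Chen.
So Hana is higher.

Hana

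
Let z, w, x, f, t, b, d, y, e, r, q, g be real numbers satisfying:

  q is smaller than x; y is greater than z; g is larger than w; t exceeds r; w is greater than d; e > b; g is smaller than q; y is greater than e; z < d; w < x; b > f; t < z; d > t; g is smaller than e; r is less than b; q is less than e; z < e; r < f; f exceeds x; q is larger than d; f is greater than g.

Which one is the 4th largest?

The consecutive relations fix a unique order: r < t < z < d < w < g < q < x < f < b < e < y.
The 4th largest is f.

f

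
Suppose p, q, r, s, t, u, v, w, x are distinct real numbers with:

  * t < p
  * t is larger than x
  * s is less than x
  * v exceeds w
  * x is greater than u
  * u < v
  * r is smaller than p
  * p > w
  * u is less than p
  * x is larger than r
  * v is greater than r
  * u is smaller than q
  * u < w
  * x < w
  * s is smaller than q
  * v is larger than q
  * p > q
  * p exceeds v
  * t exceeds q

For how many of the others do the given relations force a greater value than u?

From u the given relations immediately reach x, w, q, v, p.
From those, t — 6 in total.
No other element is forced above u by the given relations, so the count is 6.

6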